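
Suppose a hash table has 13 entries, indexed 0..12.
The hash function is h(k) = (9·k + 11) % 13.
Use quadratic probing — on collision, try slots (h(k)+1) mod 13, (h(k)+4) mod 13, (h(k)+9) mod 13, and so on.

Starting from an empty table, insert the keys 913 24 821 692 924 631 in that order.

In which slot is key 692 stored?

Insert 913: h=12, slot 12 empty => index 12.
Insert 24: h=6, slot 6 empty => index 6.
Insert 821: h=3, slot 3 empty => index 3.
Insert 692: h=12, slot 12 occupied => index 0.
Insert 924: h=7, slot 7 empty => index 7.
Insert 631: h=9, slot 9 empty => index 9.
Table: [692, _, _, 821, _, _, 24, 924, _, 631, _, _, 913]

0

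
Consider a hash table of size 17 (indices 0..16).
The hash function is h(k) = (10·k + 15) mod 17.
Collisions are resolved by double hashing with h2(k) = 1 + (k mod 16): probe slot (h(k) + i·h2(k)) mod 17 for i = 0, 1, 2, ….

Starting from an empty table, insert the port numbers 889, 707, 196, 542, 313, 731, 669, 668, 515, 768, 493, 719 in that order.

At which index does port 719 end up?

Insert 889: h=14, slot 14 empty -> index 14.
Insert 707: h=13, slot 13 empty -> index 13.
Insert 196: h=3, slot 3 empty -> index 3.
Insert 542: h=12, slot 12 empty -> index 12.
Insert 313: h=0, slot 0 empty -> index 0.
Insert 731: h=15, slot 15 empty -> index 15.
Insert 669: h=7, slot 7 empty -> index 7.
Insert 668: h=14, h2=13, slot 14 occupied -> index 10.
Insert 515: h=14, h2=4, slot 14 occupied -> index 1.
Insert 768: h=11, slot 11 empty -> index 11.
Insert 493: h=15, h2=14, slots 15,12 occupied -> index 9.
Insert 719: h=14, h2=16, slots 14,13,12,11,10,9 occupied -> index 8.
Table: [313, 515, ., 196, ., ., ., 669, 719, 493, 668, 768, 542, 707, 889, 731, .]

8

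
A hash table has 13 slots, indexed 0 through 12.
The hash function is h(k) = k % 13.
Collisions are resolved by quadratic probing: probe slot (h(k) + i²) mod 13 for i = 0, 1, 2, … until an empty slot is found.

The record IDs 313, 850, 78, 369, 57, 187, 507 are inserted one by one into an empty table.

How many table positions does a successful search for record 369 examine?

Insert 313: h=1, slot 1 empty → index 1.
Insert 850: h=5, slot 5 empty → index 5.
Insert 78: h=0, slot 0 empty → index 0.
Insert 369: h=5, slot 5 occupied → index 6.
Insert 57: h=5, slots 5,6 occupied → index 9.
Insert 187: h=5, slots 5,6,9,1 occupied → index 8.
Insert 507: h=0, slots 0,1 occupied → index 4.
Table: [78, 313, ., ., 507, 850, 369, ., 187, 57, ., ., .]
Lookup 369: h=5, probe 5,6 → found at 6.

2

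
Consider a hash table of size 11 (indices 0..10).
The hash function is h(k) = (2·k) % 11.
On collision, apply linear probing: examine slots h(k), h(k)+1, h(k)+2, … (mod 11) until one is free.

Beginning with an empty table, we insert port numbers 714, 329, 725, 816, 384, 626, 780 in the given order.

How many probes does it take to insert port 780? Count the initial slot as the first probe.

6

Insert 714: h=9, slot 9 empty => index 9.
Insert 329: h=9, slot 9 occupied => index 10.
Insert 725: h=9, slots 9,10 occupied => index 0.
Insert 816: h=4, slot 4 empty => index 4.
Insert 384: h=9, slots 9,10,0 occupied => index 1.
Insert 626: h=9, slots 9,10,0,1 occupied => index 2.
Insert 780: h=9, slots 9,10,0,1,2 occupied => index 3.
Table: [725, 384, 626, 780, 816, ., ., ., ., 714, 329]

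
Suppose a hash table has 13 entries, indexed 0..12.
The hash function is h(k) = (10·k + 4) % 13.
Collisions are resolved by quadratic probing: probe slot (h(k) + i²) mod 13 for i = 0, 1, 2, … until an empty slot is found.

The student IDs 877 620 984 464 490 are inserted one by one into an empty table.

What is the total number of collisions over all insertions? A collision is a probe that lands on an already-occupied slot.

7

877 hashes to 12; slot 12 is free -> place at 12.
620 hashes to 3; slot 3 is free -> place at 3.
984 hashes to 3; 3 taken -> place at 4.
464 hashes to 3; 3,4 taken -> place at 7.
490 hashes to 3; 3,4,7,12 taken -> place at 6.
Table: [., ., ., 620, 984, ., 490, 464, ., ., ., ., 877]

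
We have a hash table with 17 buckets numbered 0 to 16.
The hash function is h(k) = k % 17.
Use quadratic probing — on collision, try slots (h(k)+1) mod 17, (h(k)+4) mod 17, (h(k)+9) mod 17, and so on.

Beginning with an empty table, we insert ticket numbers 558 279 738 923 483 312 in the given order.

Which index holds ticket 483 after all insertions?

11

Insert 558: h=14, slot 14 empty -> index 14.
Insert 279: h=7, slot 7 empty -> index 7.
Insert 738: h=7, slot 7 occupied -> index 8.
Insert 923: h=5, slot 5 empty -> index 5.
Insert 483: h=7, slots 7,8 occupied -> index 11.
Insert 312: h=6, slot 6 empty -> index 6.
Table: [_, _, _, _, _, 923, 312, 279, 738, _, _, 483, _, _, 558, _, _]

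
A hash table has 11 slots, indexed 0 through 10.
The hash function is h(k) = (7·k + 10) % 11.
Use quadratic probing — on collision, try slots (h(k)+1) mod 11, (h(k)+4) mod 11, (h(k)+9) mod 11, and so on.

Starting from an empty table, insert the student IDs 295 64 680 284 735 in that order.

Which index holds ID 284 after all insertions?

295 hashes to 7; slot 7 is free -> place at 7.
64 hashes to 7; 7 taken -> place at 8.
680 hashes to 7; 7,8 taken -> place at 0.
284 hashes to 7; 7,8,0 taken -> place at 5.
735 hashes to 7; 7,8,0,5 taken -> place at 1.
Table: [680, 735, ., ., ., 284, ., 295, 64, ., .]

5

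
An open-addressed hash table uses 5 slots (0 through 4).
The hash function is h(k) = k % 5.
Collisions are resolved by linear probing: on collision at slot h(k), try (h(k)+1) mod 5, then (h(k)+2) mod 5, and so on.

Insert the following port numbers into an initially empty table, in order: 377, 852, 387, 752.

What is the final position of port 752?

377 hashes to 2; slot 2 is free → place at 2.
852 hashes to 2; 2 taken → place at 3.
387 hashes to 2; 2,3 taken → place at 4.
752 hashes to 2; 2,3,4 taken → place at 0.
Table: [752, —, 377, 852, 387]

0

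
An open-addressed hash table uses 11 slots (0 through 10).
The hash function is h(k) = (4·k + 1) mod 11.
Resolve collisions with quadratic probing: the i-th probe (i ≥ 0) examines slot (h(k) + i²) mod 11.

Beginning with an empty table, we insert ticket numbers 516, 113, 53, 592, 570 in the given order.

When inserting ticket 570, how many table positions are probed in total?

5

Insert 516: h=8, slot 8 empty → index 8.
Insert 113: h=2, slot 2 empty → index 2.
Insert 53: h=4, slot 4 empty → index 4.
Insert 592: h=4, slot 4 occupied → index 5.
Insert 570: h=4, slots 4,5,8,2 occupied → index 9.
Table: [—, —, 113, —, 53, 592, —, —, 516, 570, —]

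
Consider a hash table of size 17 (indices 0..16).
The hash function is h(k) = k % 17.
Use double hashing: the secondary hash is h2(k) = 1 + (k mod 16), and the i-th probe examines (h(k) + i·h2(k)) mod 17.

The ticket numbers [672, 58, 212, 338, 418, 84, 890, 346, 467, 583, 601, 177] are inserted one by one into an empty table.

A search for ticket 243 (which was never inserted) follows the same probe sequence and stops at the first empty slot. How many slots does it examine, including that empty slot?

3

672: h=9 => slot 9
58: h=7 => slot 7
212: h=8 => slot 8
338: h=15 => slot 15
418: h=10 => slot 10
84: h=16 => slot 16
890: h=6 => slot 6
346: h=6, h2=11, probe 6,0 => slot 0
467: h=8, h2=4, probe 8,12 => slot 12
583: h=5 => slot 5
601: h=6, h2=10, probe 6,16,9,2 => slot 2
177: h=7, h2=2, probe 7,9,11 => slot 11
Table: [346, ., 601, ., ., 583, 890, 58, 212, 672, 418, 177, 467, ., ., 338, 84]
Lookup 243: h=5, h2=4, probe 5,9,13 → slot 13 empty, not found.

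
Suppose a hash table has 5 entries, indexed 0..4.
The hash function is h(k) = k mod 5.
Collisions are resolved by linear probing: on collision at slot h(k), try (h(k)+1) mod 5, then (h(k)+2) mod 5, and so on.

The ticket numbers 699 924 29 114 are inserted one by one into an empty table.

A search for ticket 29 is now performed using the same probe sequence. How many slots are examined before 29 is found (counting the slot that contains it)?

699 hashes to 4; slot 4 is free => place at 4.
924 hashes to 4; 4 taken => place at 0.
29 hashes to 4; 4,0 taken => place at 1.
114 hashes to 4; 4,0,1 taken => place at 2.
Table: [924, 29, 114, ., 699]
Lookup 29: h=4, probe 4,0,1 → found at 1.

3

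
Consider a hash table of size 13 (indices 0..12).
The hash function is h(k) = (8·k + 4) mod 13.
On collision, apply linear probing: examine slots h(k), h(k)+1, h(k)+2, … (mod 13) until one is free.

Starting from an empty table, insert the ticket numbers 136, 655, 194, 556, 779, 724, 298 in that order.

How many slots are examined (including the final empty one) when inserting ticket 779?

2

Insert 136: h=0, slot 0 empty => index 0.
Insert 655: h=5, slot 5 empty => index 5.
Insert 194: h=9, slot 9 empty => index 9.
Insert 556: h=6, slot 6 empty => index 6.
Insert 779: h=9, slot 9 occupied => index 10.
Insert 724: h=11, slot 11 empty => index 11.
Insert 298: h=9, slots 9,10,11 occupied => index 12.
Table: [136, ., ., ., ., 655, 556, ., ., 194, 779, 724, 298]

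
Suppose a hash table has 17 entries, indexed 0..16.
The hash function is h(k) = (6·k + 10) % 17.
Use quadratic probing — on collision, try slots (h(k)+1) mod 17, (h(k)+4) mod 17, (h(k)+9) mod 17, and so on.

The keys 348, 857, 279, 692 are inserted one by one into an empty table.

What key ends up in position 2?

279

348 hashes to 7; slot 7 is free -> place at 7.
857 hashes to 1; slot 1 is free -> place at 1.
279 hashes to 1; 1 taken -> place at 2.
692 hashes to 14; slot 14 is free -> place at 14.
Table: [-, 857, 279, -, -, -, -, 348, -, -, -, -, -, -, 692, -, -]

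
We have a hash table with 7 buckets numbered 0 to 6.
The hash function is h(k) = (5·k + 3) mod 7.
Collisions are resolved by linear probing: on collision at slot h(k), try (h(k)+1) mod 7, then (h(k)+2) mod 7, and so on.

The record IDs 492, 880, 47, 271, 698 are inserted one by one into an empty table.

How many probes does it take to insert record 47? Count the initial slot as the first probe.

2

492 hashes to 6; slot 6 is free -> place at 6.
880 hashes to 0; slot 0 is free -> place at 0.
47 hashes to 0; 0 taken -> place at 1.
271 hashes to 0; 0,1 taken -> place at 2.
698 hashes to 0; 0,1,2 taken -> place at 3.
Table: [880, 47, 271, 698, _, _, 492]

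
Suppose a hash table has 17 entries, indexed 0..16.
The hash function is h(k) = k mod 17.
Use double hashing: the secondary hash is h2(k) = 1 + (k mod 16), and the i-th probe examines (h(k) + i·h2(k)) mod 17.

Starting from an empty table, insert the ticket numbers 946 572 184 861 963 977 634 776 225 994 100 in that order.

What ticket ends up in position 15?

963

946: h=11 => slot 11
572: h=11, h2=13, probe 11,7 => slot 7
184: h=14 => slot 14
861: h=11, h2=14, probe 11,8 => slot 8
963: h=11, h2=4, probe 11,15 => slot 15
977: h=8, h2=2, probe 8,10 => slot 10
634: h=5 => slot 5
776: h=11, h2=9, probe 11,3 => slot 3
225: h=4 => slot 4
994: h=8, h2=3, probe 8,11,14,0 => slot 0
100: h=15, h2=5, probe 15,3,8,13 => slot 13
Table: [994, _, _, 776, 225, 634, _, 572, 861, _, 977, 946, _, 100, 184, 963, _]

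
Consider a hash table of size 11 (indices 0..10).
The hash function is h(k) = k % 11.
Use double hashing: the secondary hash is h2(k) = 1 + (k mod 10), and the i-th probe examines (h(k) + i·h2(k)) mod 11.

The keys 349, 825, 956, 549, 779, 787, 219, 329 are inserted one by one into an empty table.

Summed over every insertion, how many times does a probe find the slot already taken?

14

Insert 349: h=8, slot 8 empty => index 8.
Insert 825: h=0, slot 0 empty => index 0.
Insert 956: h=10, slot 10 empty => index 10.
Insert 549: h=10, h2=10, slot 10 occupied => index 9.
Insert 779: h=9, h2=10, slots 9,8 occupied => index 7.
Insert 787: h=6, slot 6 empty => index 6.
Insert 219: h=10, h2=10, slots 10,9,8,7,6 occupied => index 5.
Insert 329: h=10, h2=10, slots 10,9,8,7,6,5 occupied => index 4.
Table: [825, -, -, -, 329, 219, 787, 779, 349, 549, 956]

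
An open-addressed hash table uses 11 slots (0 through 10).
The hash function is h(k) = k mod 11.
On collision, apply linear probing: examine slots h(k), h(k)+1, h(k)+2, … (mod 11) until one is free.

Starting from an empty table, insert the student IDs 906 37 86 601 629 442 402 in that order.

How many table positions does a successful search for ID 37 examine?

2

Insert 906: h=4, slot 4 empty => index 4.
Insert 37: h=4, slot 4 occupied => index 5.
Insert 86: h=9, slot 9 empty => index 9.
Insert 601: h=7, slot 7 empty => index 7.
Insert 629: h=2, slot 2 empty => index 2.
Insert 442: h=2, slot 2 occupied => index 3.
Insert 402: h=6, slot 6 empty => index 6.
Table: [_, _, 629, 442, 906, 37, 402, 601, _, 86, _]
Lookup 37: h=4, probe 4,5 → found at 5.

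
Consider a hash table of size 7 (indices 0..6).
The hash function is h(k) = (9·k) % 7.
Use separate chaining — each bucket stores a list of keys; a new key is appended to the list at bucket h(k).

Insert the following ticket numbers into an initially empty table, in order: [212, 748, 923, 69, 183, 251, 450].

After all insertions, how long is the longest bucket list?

4

212 → bucket 4
748 → bucket 5
923 → bucket 5 (collision)
69 → bucket 5 (collision)
183 → bucket 2
251 → bucket 5 (collision)
450 → bucket 4 (collision)
Final buckets:
0: —
1: —
2: 183
3: —
4: 212 -> 450
5: 748 -> 923 -> 69 -> 251
6: —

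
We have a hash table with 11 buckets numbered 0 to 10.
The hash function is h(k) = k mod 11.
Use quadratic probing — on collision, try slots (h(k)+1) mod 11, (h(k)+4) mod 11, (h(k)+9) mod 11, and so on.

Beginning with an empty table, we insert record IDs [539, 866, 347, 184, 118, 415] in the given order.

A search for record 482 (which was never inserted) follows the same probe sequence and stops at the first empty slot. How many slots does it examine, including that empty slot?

2

Insert 539: h=0, slot 0 empty => index 0.
Insert 866: h=8, slot 8 empty => index 8.
Insert 347: h=6, slot 6 empty => index 6.
Insert 184: h=8, slot 8 occupied => index 9.
Insert 118: h=8, slots 8,9 occupied => index 1.
Insert 415: h=8, slots 8,9,1,6 occupied => index 2.
Table: [539, 118, 415, _, _, _, 347, _, 866, 184, _]
Lookup 482: h=9, probe 9,10 → slot 10 empty, not found.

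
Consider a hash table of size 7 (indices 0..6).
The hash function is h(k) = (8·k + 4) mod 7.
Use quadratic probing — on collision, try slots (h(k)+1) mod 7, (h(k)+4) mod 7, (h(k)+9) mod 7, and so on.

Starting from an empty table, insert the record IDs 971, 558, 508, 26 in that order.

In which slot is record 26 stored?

971: h=2 => slot 2
558: h=2, probe 2,3 => slot 3
508: h=1 => slot 1
26: h=2, probe 2,3,6 => slot 6
Table: [., 508, 971, 558, ., ., 26]

6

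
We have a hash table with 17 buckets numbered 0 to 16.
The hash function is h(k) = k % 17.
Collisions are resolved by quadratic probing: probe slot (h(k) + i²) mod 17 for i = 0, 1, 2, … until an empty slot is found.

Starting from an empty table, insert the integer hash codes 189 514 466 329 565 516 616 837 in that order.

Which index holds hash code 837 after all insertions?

13

189 hashes to 2; slot 2 is free => place at 2.
514 hashes to 4; slot 4 is free => place at 4.
466 hashes to 7; slot 7 is free => place at 7.
329 hashes to 6; slot 6 is free => place at 6.
565 hashes to 4; 4 taken => place at 5.
516 hashes to 6; 6,7 taken => place at 10.
616 hashes to 4; 4,5 taken => place at 8.
837 hashes to 4; 4,5,8 taken => place at 13.
Table: [_, _, 189, _, 514, 565, 329, 466, 616, _, 516, _, _, 837, _, _, _]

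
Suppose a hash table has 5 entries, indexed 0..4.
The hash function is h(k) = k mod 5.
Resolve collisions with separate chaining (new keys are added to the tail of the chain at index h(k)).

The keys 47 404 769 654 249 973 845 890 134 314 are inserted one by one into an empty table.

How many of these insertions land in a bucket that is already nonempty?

6

Insert 47: h=2, bucket 2 empty -> new chain.
Insert 404: h=4, bucket 4 empty -> new chain.
Insert 769: h=4, bucket 4 nonempty -> append to chain.
Insert 654: h=4, bucket 4 nonempty -> append to chain.
Insert 249: h=4, bucket 4 nonempty -> append to chain.
Insert 973: h=3, bucket 3 empty -> new chain.
Insert 845: h=0, bucket 0 empty -> new chain.
Insert 890: h=0, bucket 0 nonempty -> append to chain.
Insert 134: h=4, bucket 4 nonempty -> append to chain.
Insert 314: h=4, bucket 4 nonempty -> append to chain.
Final buckets:
0: 845 -> 890
1: ∅
2: 47
3: 973
4: 404 -> 769 -> 654 -> 249 -> 134 -> 314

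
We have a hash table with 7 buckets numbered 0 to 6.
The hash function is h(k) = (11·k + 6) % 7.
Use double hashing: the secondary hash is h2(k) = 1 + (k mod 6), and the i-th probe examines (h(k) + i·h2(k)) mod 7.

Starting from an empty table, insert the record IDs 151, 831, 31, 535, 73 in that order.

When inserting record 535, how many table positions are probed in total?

2

Insert 151: h=1, slot 1 empty => index 1.
Insert 831: h=5, slot 5 empty => index 5.
Insert 31: h=4, slot 4 empty => index 4.
Insert 535: h=4, h2=2, slot 4 occupied => index 6.
Insert 73: h=4, h2=2, slots 4,6,1 occupied => index 3.
Table: [., 151, ., 73, 31, 831, 535]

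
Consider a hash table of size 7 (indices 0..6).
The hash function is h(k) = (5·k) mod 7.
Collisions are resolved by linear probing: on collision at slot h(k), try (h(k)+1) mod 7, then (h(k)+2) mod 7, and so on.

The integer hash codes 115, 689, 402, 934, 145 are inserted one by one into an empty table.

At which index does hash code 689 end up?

2

Insert 115: h=1, slot 1 empty => index 1.
Insert 689: h=1, slot 1 occupied => index 2.
Insert 402: h=1, slots 1,2 occupied => index 3.
Insert 934: h=1, slots 1,2,3 occupied => index 4.
Insert 145: h=4, slot 4 occupied => index 5.
Table: [—, 115, 689, 402, 934, 145, —]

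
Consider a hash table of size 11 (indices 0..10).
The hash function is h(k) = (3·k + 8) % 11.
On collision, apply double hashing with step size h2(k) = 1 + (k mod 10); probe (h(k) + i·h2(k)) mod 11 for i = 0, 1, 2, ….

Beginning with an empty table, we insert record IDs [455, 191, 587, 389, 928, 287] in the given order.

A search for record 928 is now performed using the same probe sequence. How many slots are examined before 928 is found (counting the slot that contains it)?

2

455 hashes to 9; slot 9 is free → place at 9.
191 hashes to 9, h2=2; 9 taken → place at 0.
587 hashes to 9, h2=8; 9 taken → place at 6.
389 hashes to 9, h2=10; 9 taken → place at 8.
928 hashes to 9, h2=9; 9 taken → place at 7.
287 hashes to 0, h2=8; 0,8 taken → place at 5.
Table: [191, ∅, ∅, ∅, ∅, 287, 587, 928, 389, 455, ∅]
Lookup 928: h=9, h2=9, probe 9,7 → found at 7.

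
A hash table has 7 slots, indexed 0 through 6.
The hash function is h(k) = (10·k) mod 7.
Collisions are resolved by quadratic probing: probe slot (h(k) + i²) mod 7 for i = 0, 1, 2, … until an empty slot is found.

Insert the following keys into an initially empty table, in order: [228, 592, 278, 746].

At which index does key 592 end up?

228: h=5 → slot 5
592: h=5, probe 5,6 → slot 6
278: h=1 → slot 1
746: h=5, probe 5,6,2 → slot 2
Table: [∅, 278, 746, ∅, ∅, 228, 592]

6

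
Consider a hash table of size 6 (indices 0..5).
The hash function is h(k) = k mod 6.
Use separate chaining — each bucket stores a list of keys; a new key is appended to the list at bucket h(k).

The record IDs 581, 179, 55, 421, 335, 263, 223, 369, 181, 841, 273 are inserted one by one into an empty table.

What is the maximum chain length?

5

Insert 581: h=5, bucket 5 empty -> new chain.
Insert 179: h=5, bucket 5 nonempty -> append to chain.
Insert 55: h=1, bucket 1 empty -> new chain.
Insert 421: h=1, bucket 1 nonempty -> append to chain.
Insert 335: h=5, bucket 5 nonempty -> append to chain.
Insert 263: h=5, bucket 5 nonempty -> append to chain.
Insert 223: h=1, bucket 1 nonempty -> append to chain.
Insert 369: h=3, bucket 3 empty -> new chain.
Insert 181: h=1, bucket 1 nonempty -> append to chain.
Insert 841: h=1, bucket 1 nonempty -> append to chain.
Insert 273: h=3, bucket 3 nonempty -> append to chain.
Final buckets:
0: .
1: 55 -> 421 -> 223 -> 181 -> 841
2: .
3: 369 -> 273
4: .
5: 581 -> 179 -> 335 -> 263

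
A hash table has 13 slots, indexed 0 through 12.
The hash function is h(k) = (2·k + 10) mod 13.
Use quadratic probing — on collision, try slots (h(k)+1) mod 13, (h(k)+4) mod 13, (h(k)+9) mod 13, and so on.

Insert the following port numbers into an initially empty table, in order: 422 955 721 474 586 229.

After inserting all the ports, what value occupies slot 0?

721

422: h=9 → slot 9
955: h=9, probe 9,10 → slot 10
721: h=9, probe 9,10,0 → slot 0
474: h=9, probe 9,10,0,5 → slot 5
586: h=12 → slot 12
229: h=0, probe 0,1 → slot 1
Table: [721, 229, _, _, _, 474, _, _, _, 422, 955, _, 586]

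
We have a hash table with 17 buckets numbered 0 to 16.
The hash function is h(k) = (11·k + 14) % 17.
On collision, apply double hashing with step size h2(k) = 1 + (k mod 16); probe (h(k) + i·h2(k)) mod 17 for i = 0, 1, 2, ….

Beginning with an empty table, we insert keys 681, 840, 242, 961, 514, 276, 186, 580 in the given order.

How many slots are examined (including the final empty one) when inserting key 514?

2

681: h=8 -> slot 8
840: h=6 -> slot 6
242: h=7 -> slot 7
961: h=11 -> slot 11
514: h=7, h2=3, probe 7,10 -> slot 10
276: h=7, h2=5, probe 7,12 -> slot 12
186: h=3 -> slot 3
580: h=2 -> slot 2
Table: [∅, ∅, 580, 186, ∅, ∅, 840, 242, 681, ∅, 514, 961, 276, ∅, ∅, ∅, ∅]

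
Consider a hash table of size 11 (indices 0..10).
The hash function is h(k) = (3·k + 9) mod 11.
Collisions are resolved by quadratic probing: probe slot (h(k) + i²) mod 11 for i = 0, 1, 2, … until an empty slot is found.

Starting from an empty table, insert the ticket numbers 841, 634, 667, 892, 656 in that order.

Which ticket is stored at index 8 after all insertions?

Insert 841: h=2, slot 2 empty => index 2.
Insert 634: h=8, slot 8 empty => index 8.
Insert 667: h=8, slot 8 occupied => index 9.
Insert 892: h=1, slot 1 empty => index 1.
Insert 656: h=8, slots 8,9,1 occupied => index 6.
Table: [-, 892, 841, -, -, -, 656, -, 634, 667, -]

634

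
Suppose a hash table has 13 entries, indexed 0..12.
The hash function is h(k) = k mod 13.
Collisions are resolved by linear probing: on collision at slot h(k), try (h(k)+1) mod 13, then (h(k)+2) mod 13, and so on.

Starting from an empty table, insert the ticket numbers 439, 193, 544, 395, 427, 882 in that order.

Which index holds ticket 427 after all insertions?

0

439: h=10 → slot 10
193: h=11 → slot 11
544: h=11, probe 11,12 → slot 12
395: h=5 → slot 5
427: h=11, probe 11,12,0 → slot 0
882: h=11, probe 11,12,0,1 → slot 1
Table: [427, 882, —, —, —, 395, —, —, —, —, 439, 193, 544]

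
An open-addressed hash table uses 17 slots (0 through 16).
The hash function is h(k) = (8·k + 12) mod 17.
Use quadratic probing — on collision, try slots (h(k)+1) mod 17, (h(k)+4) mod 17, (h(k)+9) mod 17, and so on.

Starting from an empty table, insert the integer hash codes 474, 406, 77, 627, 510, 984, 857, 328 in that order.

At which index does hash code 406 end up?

14

474: h=13 → slot 13
406: h=13, probe 13,14 → slot 14
77: h=16 → slot 16
627: h=13, probe 13,14,0 → slot 0
510: h=12 → slot 12
984: h=13, probe 13,14,0,5 → slot 5
857: h=0, probe 0,1 → slot 1
328: h=1, probe 1,2 → slot 2
Table: [627, 857, 328, ∅, ∅, 984, ∅, ∅, ∅, ∅, ∅, ∅, 510, 474, 406, ∅, 77]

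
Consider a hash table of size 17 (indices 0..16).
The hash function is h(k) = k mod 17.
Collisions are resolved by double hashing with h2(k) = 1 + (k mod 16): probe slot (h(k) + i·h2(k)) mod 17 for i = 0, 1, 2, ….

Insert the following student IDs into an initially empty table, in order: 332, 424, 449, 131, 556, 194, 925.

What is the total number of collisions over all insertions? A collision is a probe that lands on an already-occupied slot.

3

332: h=9 -> slot 9
424: h=16 -> slot 16
449: h=7 -> slot 7
131: h=12 -> slot 12
556: h=12, h2=13, probe 12,8 -> slot 8
194: h=7, h2=3, probe 7,10 -> slot 10
925: h=7, h2=14, probe 7,4 -> slot 4
Table: [∅, ∅, ∅, ∅, 925, ∅, ∅, 449, 556, 332, 194, ∅, 131, ∅, ∅, ∅, 424]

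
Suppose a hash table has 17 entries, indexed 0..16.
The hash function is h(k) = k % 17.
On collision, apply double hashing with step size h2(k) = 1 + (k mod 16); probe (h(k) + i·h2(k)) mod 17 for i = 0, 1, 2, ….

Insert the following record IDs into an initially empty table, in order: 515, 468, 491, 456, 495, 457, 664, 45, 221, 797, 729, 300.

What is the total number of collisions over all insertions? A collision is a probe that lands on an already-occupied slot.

7

Insert 515: h=5, slot 5 empty => index 5.
Insert 468: h=9, slot 9 empty => index 9.
Insert 491: h=15, slot 15 empty => index 15.
Insert 456: h=14, slot 14 empty => index 14.
Insert 495: h=2, slot 2 empty => index 2.
Insert 457: h=15, h2=10, slot 15 occupied => index 8.
Insert 664: h=1, slot 1 empty => index 1.
Insert 45: h=11, slot 11 empty => index 11.
Insert 221: h=0, slot 0 empty => index 0.
Insert 797: h=15, h2=14, slot 15 occupied => index 12.
Insert 729: h=15, h2=10, slots 15,8,1,11 occupied => index 4.
Insert 300: h=11, h2=13, slot 11 occupied => index 7.
Table: [221, 664, 495, —, 729, 515, —, 300, 457, 468, —, 45, 797, —, 456, 491, —]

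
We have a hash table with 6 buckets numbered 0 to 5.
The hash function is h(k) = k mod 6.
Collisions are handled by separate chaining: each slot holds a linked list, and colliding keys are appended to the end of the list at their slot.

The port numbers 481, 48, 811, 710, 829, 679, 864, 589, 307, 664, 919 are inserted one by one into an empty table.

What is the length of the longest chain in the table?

Insert 481: h=1, bucket 1 empty -> new chain.
Insert 48: h=0, bucket 0 empty -> new chain.
Insert 811: h=1, bucket 1 nonempty -> append to chain.
Insert 710: h=2, bucket 2 empty -> new chain.
Insert 829: h=1, bucket 1 nonempty -> append to chain.
Insert 679: h=1, bucket 1 nonempty -> append to chain.
Insert 864: h=0, bucket 0 nonempty -> append to chain.
Insert 589: h=1, bucket 1 nonempty -> append to chain.
Insert 307: h=1, bucket 1 nonempty -> append to chain.
Insert 664: h=4, bucket 4 empty -> new chain.
Insert 919: h=1, bucket 1 nonempty -> append to chain.
Final buckets:
0: 48 -> 864
1: 481 -> 811 -> 829 -> 679 -> 589 -> 307 -> 919
2: 710
3: -
4: 664
5: -

7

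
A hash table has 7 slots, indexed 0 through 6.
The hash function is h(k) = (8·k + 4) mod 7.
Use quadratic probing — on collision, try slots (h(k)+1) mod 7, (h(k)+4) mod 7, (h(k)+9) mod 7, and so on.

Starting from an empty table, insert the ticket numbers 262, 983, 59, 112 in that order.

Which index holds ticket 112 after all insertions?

Insert 262: h=0, slot 0 empty => index 0.
Insert 983: h=0, slot 0 occupied => index 1.
Insert 59: h=0, slots 0,1 occupied => index 4.
Insert 112: h=4, slot 4 occupied => index 5.
Table: [262, 983, _, _, 59, 112, _]

5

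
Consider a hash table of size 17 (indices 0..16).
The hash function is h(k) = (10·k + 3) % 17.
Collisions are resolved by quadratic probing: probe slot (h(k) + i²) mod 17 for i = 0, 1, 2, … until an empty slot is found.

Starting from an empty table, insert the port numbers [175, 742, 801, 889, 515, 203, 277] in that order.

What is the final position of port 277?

4

175 hashes to 2; slot 2 is free -> place at 2.
742 hashes to 11; slot 11 is free -> place at 11.
801 hashes to 6; slot 6 is free -> place at 6.
889 hashes to 2; 2 taken -> place at 3.
515 hashes to 2; 2,3,6,11 taken -> place at 1.
203 hashes to 10; slot 10 is free -> place at 10.
277 hashes to 2; 2,3,6,11,1,10 taken -> place at 4.
Table: [—, 515, 175, 889, 277, —, 801, —, —, —, 203, 742, —, —, —, —, —]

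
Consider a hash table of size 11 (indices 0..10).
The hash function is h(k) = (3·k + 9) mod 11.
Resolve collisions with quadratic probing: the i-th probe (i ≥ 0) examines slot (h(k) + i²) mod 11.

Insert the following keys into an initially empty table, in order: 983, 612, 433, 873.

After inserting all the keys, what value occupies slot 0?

Insert 983: h=10, slot 10 empty -> index 10.
Insert 612: h=8, slot 8 empty -> index 8.
Insert 433: h=10, slot 10 occupied -> index 0.
Insert 873: h=10, slots 10,0 occupied -> index 3.
Table: [433, ∅, ∅, 873, ∅, ∅, ∅, ∅, 612, ∅, 983]

433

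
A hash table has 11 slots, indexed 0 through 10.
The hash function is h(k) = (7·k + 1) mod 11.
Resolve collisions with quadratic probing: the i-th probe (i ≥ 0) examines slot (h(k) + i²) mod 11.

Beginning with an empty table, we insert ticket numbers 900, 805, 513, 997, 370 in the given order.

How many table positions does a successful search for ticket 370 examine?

3

900: h=9 -> slot 9
805: h=4 -> slot 4
513: h=6 -> slot 6
997: h=6, probe 6,7 -> slot 7
370: h=6, probe 6,7,10 -> slot 10
Table: [∅, ∅, ∅, ∅, 805, ∅, 513, 997, ∅, 900, 370]
Lookup 370: h=6, probe 6,7,10 → found at 10.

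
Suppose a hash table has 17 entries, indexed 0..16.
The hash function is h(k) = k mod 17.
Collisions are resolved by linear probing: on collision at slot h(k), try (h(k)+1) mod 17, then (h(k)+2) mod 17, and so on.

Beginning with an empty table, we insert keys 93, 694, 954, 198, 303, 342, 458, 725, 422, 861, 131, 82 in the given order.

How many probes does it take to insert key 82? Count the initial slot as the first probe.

93 hashes to 8; slot 8 is free => place at 8.
694 hashes to 14; slot 14 is free => place at 14.
954 hashes to 2; slot 2 is free => place at 2.
198 hashes to 11; slot 11 is free => place at 11.
303 hashes to 14; 14 taken => place at 15.
342 hashes to 2; 2 taken => place at 3.
458 hashes to 16; slot 16 is free => place at 16.
725 hashes to 11; 11 taken => place at 12.
422 hashes to 14; 14,15,16 taken => place at 0.
861 hashes to 11; 11,12 taken => place at 13.
131 hashes to 12; 12,13,14,15,16,0 taken => place at 1.
82 hashes to 14; 14,15,16,0,1,2,3 taken => place at 4.
Table: [422, 131, 954, 342, 82, ∅, ∅, ∅, 93, ∅, ∅, 198, 725, 861, 694, 303, 458]

8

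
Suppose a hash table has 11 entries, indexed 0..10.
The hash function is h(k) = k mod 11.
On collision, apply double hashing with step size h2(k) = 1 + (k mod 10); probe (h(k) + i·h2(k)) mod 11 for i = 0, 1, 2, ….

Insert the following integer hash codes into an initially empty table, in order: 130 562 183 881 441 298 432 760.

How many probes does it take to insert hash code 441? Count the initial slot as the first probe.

130: h=9 -> slot 9
562: h=1 -> slot 1
183: h=7 -> slot 7
881: h=1, h2=2, probe 1,3 -> slot 3
441: h=1, h2=2, probe 1,3,5 -> slot 5
298: h=1, h2=9, probe 1,10 -> slot 10
432: h=3, h2=3, probe 3,6 -> slot 6
760: h=1, h2=1, probe 1,2 -> slot 2
Table: [_, 562, 760, 881, _, 441, 432, 183, _, 130, 298]

3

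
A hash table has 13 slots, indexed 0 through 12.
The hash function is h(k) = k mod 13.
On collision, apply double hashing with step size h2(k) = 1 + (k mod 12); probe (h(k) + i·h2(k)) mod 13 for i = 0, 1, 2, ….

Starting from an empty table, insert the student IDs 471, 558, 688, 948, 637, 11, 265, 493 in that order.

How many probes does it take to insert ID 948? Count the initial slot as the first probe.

471: h=3 -> slot 3
558: h=12 -> slot 12
688: h=12, h2=5, probe 12,4 -> slot 4
948: h=12, h2=1, probe 12,0 -> slot 0
637: h=0, h2=2, probe 0,2 -> slot 2
11: h=11 -> slot 11
265: h=5 -> slot 5
493: h=12, h2=2, probe 12,1 -> slot 1
Table: [948, 493, 637, 471, 688, 265, -, -, -, -, -, 11, 558]

2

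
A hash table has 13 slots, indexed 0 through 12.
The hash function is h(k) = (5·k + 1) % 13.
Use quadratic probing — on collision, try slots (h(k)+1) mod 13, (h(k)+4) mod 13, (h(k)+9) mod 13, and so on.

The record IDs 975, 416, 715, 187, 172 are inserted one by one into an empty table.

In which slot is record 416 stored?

2

Insert 975: h=1, slot 1 empty → index 1.
Insert 416: h=1, slot 1 occupied → index 2.
Insert 715: h=1, slots 1,2 occupied → index 5.
Insert 187: h=0, slot 0 empty → index 0.
Insert 172: h=3, slot 3 empty → index 3.
Table: [187, 975, 416, 172, ., 715, ., ., ., ., ., ., .]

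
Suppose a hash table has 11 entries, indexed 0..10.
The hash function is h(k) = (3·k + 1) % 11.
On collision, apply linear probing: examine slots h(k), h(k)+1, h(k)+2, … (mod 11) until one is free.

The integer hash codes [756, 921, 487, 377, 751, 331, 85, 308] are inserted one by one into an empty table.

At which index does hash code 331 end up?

Insert 756: h=3, slot 3 empty -> index 3.
Insert 921: h=3, slot 3 occupied -> index 4.
Insert 487: h=10, slot 10 empty -> index 10.
Insert 377: h=10, slot 10 occupied -> index 0.
Insert 751: h=10, slots 10,0 occupied -> index 1.
Insert 331: h=4, slot 4 occupied -> index 5.
Insert 85: h=3, slots 3,4,5 occupied -> index 6.
Insert 308: h=1, slot 1 occupied -> index 2.
Table: [377, 751, 308, 756, 921, 331, 85, _, _, _, 487]

5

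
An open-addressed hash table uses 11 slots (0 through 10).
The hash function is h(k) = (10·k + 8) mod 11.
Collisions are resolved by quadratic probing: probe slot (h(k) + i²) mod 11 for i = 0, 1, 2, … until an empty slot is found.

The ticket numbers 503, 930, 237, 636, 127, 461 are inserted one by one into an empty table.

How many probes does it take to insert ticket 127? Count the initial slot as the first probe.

503 hashes to 0; slot 0 is free → place at 0.
930 hashes to 2; slot 2 is free → place at 2.
237 hashes to 2; 2 taken → place at 3.
636 hashes to 10; slot 10 is free → place at 10.
127 hashes to 2; 2,3 taken → place at 6.
461 hashes to 9; slot 9 is free → place at 9.
Table: [503, _, 930, 237, _, _, 127, _, _, 461, 636]

3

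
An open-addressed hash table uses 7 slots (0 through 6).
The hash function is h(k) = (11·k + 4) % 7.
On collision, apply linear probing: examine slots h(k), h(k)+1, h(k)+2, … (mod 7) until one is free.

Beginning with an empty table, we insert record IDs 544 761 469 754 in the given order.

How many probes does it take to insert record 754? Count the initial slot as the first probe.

Insert 544: h=3, slot 3 empty => index 3.
Insert 761: h=3, slot 3 occupied => index 4.
Insert 469: h=4, slot 4 occupied => index 5.
Insert 754: h=3, slots 3,4,5 occupied => index 6.
Table: [-, -, -, 544, 761, 469, 754]

4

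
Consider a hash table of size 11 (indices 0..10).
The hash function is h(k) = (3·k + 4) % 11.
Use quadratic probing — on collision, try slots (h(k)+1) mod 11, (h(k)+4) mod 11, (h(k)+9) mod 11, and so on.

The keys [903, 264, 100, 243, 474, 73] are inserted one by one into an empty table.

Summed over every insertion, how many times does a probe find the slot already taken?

6

903 hashes to 7; slot 7 is free => place at 7.
264 hashes to 4; slot 4 is free => place at 4.
100 hashes to 7; 7 taken => place at 8.
243 hashes to 7; 7,8 taken => place at 0.
474 hashes to 7; 7,8,0 taken => place at 5.
73 hashes to 3; slot 3 is free => place at 3.
Table: [243, _, _, 73, 264, 474, _, 903, 100, _, _]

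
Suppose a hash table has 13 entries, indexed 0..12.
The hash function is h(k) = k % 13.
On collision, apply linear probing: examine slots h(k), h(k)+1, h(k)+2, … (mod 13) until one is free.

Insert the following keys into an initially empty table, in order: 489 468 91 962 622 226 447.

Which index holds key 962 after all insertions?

2

489: h=8 => slot 8
468: h=0 => slot 0
91: h=0, probe 0,1 => slot 1
962: h=0, probe 0,1,2 => slot 2
622: h=11 => slot 11
226: h=5 => slot 5
447: h=5, probe 5,6 => slot 6
Table: [468, 91, 962, ∅, ∅, 226, 447, ∅, 489, ∅, ∅, 622, ∅]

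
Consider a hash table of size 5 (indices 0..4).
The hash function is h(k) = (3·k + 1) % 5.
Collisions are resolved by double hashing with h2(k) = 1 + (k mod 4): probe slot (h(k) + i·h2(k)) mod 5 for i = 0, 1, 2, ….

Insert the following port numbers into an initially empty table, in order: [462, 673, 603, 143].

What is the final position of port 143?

3

462 hashes to 2; slot 2 is free → place at 2.
673 hashes to 0; slot 0 is free → place at 0.
603 hashes to 0, h2=4; 0 taken → place at 4.
143 hashes to 0, h2=4; 0,4 taken → place at 3.
Table: [673, ∅, 462, 143, 603]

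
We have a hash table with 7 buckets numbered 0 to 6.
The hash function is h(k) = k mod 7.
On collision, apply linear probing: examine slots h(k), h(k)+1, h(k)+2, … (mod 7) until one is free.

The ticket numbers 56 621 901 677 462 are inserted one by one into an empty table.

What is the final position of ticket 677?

1

56: h=0 => slot 0
621: h=5 => slot 5
901: h=5, probe 5,6 => slot 6
677: h=5, probe 5,6,0,1 => slot 1
462: h=0, probe 0,1,2 => slot 2
Table: [56, 677, 462, —, —, 621, 901]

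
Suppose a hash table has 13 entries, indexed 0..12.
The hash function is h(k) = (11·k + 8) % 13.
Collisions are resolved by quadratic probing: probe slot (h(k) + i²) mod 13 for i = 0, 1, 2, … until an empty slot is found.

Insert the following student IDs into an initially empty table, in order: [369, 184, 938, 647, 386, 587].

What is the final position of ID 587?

8

369 hashes to 11; slot 11 is free → place at 11.
184 hashes to 4; slot 4 is free → place at 4.
938 hashes to 4; 4 taken → place at 5.
647 hashes to 1; slot 1 is free → place at 1.
386 hashes to 3; slot 3 is free → place at 3.
587 hashes to 4; 4,5 taken → place at 8.
Table: [., 647, ., 386, 184, 938, ., ., 587, ., ., 369, .]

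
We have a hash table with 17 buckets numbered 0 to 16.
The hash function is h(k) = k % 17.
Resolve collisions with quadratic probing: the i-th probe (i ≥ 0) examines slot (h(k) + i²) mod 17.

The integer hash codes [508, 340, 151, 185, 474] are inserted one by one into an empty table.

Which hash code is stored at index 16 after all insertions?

151

Insert 508: h=15, slot 15 empty -> index 15.
Insert 340: h=0, slot 0 empty -> index 0.
Insert 151: h=15, slot 15 occupied -> index 16.
Insert 185: h=15, slots 15,16 occupied -> index 2.
Insert 474: h=15, slots 15,16,2 occupied -> index 7.
Table: [340, ∅, 185, ∅, ∅, ∅, ∅, 474, ∅, ∅, ∅, ∅, ∅, ∅, ∅, 508, 151]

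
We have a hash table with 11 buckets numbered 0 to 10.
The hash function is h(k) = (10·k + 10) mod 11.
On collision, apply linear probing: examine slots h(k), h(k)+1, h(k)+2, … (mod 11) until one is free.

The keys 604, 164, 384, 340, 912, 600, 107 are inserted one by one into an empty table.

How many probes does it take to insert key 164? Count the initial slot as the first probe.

2

604 hashes to 0; slot 0 is free → place at 0.
164 hashes to 0; 0 taken → place at 1.
384 hashes to 0; 0,1 taken → place at 2.
340 hashes to 0; 0,1,2 taken → place at 3.
912 hashes to 0; 0,1,2,3 taken → place at 4.
600 hashes to 4; 4 taken → place at 5.
107 hashes to 2; 2,3,4,5 taken → place at 6.
Table: [604, 164, 384, 340, 912, 600, 107, _, _, _, _]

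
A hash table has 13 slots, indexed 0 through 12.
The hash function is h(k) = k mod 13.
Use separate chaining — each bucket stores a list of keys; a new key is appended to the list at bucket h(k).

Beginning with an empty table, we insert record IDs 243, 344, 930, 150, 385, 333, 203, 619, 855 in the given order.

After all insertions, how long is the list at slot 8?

4

Insert 243: h=9, bucket 9 empty → new chain.
Insert 344: h=6, bucket 6 empty → new chain.
Insert 930: h=7, bucket 7 empty → new chain.
Insert 150: h=7, bucket 7 nonempty → append to chain.
Insert 385: h=8, bucket 8 empty → new chain.
Insert 333: h=8, bucket 8 nonempty → append to chain.
Insert 203: h=8, bucket 8 nonempty → append to chain.
Insert 619: h=8, bucket 8 nonempty → append to chain.
Insert 855: h=10, bucket 10 empty → new chain.
Final buckets:
0: _
1: _
2: _
3: _
4: _
5: _
6: 344
7: 930 -> 150
8: 385 -> 333 -> 203 -> 619
9: 243
10: 855
11: _
12: _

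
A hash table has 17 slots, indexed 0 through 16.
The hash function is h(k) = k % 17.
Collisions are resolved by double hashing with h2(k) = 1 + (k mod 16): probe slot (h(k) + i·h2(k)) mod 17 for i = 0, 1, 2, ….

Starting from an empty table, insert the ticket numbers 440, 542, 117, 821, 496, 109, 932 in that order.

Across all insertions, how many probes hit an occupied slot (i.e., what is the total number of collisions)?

Insert 440: h=15, slot 15 empty => index 15.
Insert 542: h=15, h2=15, slot 15 occupied => index 13.
Insert 117: h=15, h2=6, slot 15 occupied => index 4.
Insert 821: h=5, slot 5 empty => index 5.
Insert 496: h=3, slot 3 empty => index 3.
Insert 109: h=7, slot 7 empty => index 7.
Insert 932: h=14, slot 14 empty => index 14.
Table: [., ., ., 496, 117, 821, ., 109, ., ., ., ., ., 542, 932, 440, .]

2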